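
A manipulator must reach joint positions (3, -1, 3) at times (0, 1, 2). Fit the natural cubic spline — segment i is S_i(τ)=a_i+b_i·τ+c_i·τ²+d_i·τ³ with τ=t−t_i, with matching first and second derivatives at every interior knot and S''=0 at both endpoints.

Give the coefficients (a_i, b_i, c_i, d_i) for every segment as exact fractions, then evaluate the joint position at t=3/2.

Δ: Δ0=-4, Δ1=4
row 1: diag=4, rhs=48; c'=1/4, d'=12
back: M1=12
M: M0=0, M1=12, M2=0
seg 0: a=3, c=M0/2=0, d=(M1−M0)/(6·1)=2, b=Δ0−h0·(2M0+M1)/6=-6
seg 1: a=-1, c=M1/2=6, d=(M2−M1)/(6·1)=-2, b=Δ1−h1·(2M1+M2)/6=0
t_q=3/2 → seg 1, τ=1/2; S=-1+0·τ+6·τ²+-2·τ³=1/4

  seg 0: a=3 b=-6 c=0 d=2
  seg 1: a=-1 b=0 c=6 d=-2
S(3/2) = 1/4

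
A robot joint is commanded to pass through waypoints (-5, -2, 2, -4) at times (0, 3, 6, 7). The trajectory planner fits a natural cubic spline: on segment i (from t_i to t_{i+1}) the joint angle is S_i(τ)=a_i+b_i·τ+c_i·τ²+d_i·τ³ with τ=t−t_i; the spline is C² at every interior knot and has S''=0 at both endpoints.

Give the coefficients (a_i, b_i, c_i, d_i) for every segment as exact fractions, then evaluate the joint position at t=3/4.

  seg 0: a=-5 b=13/87 c=0 d=74/783
  seg 1: a=-2 b=235/87 c=74/87 d=-341/783
  seg 2: a=2 b=-344/87 c=-89/29 d=89/87
S(3/4) = -4499/928

Δ: Δ0=1, Δ1=4/3, Δ2=-6
row 1: diag=12, rhs=2; c'=1/4, d'=1/6
row 2: denom=8−3·1/4=29/4; d'=(-44−3·1/6)/(29/4)=-178/29
back: M2=-178/29
back: M1=1/6−1/4·-178/29=148/87
M: M0=0, M1=148/87, M2=-178/29, M3=0
seg 0: a=-5, c=M0/2=0, d=(M1−M0)/(6·3)=74/783, b=Δ0−h0·(2M0+M1)/6=13/87
seg 1: a=-2, c=M1/2=74/87, d=(M2−M1)/(6·3)=-341/783, b=Δ1−h1·(2M1+M2)/6=235/87
seg 2: a=2, c=M2/2=-89/29, d=(M3−M2)/(6·1)=89/87, b=Δ2−h2·(2M2+M3)/6=-344/87
t_q=3/4 → seg 0, τ=3/4; S=-5+13/87·τ+0·τ²+74/783·τ³=-4499/928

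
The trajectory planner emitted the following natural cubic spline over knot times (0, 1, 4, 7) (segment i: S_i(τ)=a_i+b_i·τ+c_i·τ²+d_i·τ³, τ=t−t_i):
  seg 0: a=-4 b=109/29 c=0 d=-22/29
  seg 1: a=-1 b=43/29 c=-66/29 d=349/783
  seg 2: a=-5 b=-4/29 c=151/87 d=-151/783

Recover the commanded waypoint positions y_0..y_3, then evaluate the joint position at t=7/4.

y_0=-4 y_1=-1 y_2=-5 y_3=5
S(7/4) = -1819/1856

y_0 = S_0(0) = a_0 = -4
y_1 = S_1(0) = a_1 = -1
y_2 = S_2(0) = a_2 = -5
y_3 = S_2(3) = 5
t_q=7/4 is in segment 1 (τ=3/4); S_1(τ)=-1819/1856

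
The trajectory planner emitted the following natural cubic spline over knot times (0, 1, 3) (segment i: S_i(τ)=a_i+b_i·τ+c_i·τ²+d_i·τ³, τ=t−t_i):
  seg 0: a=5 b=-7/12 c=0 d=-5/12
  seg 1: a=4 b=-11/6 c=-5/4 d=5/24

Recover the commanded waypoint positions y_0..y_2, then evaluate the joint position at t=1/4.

y_0=5 y_1=4 y_2=-3
S(1/4) = 1241/256

y_0 = S_0(0) = a_0 = 5
y_1 = S_1(0) = a_1 = 4
y_2 = S_1(2) = -3
t_q=1/4 is in segment 0 (τ=1/4); S_0(τ)=1241/256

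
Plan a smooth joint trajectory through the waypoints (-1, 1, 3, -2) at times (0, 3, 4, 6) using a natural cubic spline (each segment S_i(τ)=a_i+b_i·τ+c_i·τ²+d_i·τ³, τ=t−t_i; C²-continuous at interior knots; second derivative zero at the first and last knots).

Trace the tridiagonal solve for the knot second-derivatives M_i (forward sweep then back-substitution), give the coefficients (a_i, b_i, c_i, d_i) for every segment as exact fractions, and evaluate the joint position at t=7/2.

Δ: Δ0=2/3, Δ1=2, Δ2=-5/2
row 1: diag=8, rhs=8; c'=1/8, d'=1
row 2: denom=6−1·1/8=47/8; d'=(-27−1·1)/(47/8)=-224/47
back: M2=-224/47
back: M1=1−1/8·-224/47=75/47
M: M0=0, M1=75/47, M2=-224/47, M3=0
seg 0: a=-1, c=M0/2=0, d=(M1−M0)/(6·3)=25/282, b=Δ0−h0·(2M0+M1)/6=-37/282
seg 1: a=1, c=M1/2=75/94, d=(M2−M1)/(6·1)=-299/282, b=Δ1−h1·(2M1+M2)/6=319/141
seg 2: a=3, c=M2/2=-112/47, d=(M3−M2)/(6·2)=56/141, b=Δ2−h2·(2M2+M3)/6=191/282
t_q=7/2 → seg 1, τ=1/2; S=1+319/141·τ+75/94·τ²+-299/282·τ³=1653/752

  seg 0: a=-1 b=-37/282 c=0 d=25/282
  seg 1: a=1 b=319/141 c=75/94 d=-299/282
  seg 2: a=3 b=191/282 c=-112/47 d=56/141
S(7/2) = 1653/752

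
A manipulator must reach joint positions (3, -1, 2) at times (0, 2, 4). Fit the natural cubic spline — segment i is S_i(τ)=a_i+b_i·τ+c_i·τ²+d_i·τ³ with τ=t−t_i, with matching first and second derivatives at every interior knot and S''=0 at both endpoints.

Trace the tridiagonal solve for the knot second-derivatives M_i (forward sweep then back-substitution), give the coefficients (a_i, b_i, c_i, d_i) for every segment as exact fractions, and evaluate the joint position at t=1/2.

Δ: Δ0=-2, Δ1=3/2
row 1: diag=8, rhs=21; c'=1/4, d'=21/8
back: M1=21/8
M: M0=0, M1=21/8, M2=0
seg 0: a=3, c=M0/2=0, d=(M1−M0)/(6·2)=7/32, b=Δ0−h0·(2M0+M1)/6=-23/8
seg 1: a=-1, c=M1/2=21/16, d=(M2−M1)/(6·2)=-7/32, b=Δ1−h1·(2M1+M2)/6=-1/4
t_q=1/2 → seg 0, τ=1/2; S=3+-23/8·τ+0·τ²+7/32·τ³=407/256

  seg 0: a=3 b=-23/8 c=0 d=7/32
  seg 1: a=-1 b=-1/4 c=21/16 d=-7/32
S(1/2) = 407/256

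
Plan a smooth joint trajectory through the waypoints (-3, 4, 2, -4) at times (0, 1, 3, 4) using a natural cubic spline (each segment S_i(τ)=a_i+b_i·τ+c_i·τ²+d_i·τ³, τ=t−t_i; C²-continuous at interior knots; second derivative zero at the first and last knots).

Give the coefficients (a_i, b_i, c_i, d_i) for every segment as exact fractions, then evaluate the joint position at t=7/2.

Δ: Δ0=7, Δ1=-1, Δ2=-6
row 1: diag=6, rhs=-48; c'=1/3, d'=-8
row 2: denom=6−2·1/3=16/3; d'=(-30−2·-8)/(16/3)=-21/8
back: M2=-21/8
back: M1=-8−1/3·-21/8=-57/8
M: M0=0, M1=-57/8, M2=-21/8, M3=0
seg 0: a=-3, c=M0/2=0, d=(M1−M0)/(6·1)=-19/16, b=Δ0−h0·(2M0+M1)/6=131/16
seg 1: a=4, c=M1/2=-57/16, d=(M2−M1)/(6·2)=3/8, b=Δ1−h1·(2M1+M2)/6=37/8
seg 2: a=2, c=M2/2=-21/16, d=(M3−M2)/(6·1)=7/16, b=Δ2−h2·(2M2+M3)/6=-41/8
t_q=7/2 → seg 2, τ=1/2; S=2+-41/8·τ+-21/16·τ²+7/16·τ³=-107/128

  seg 0: a=-3 b=131/16 c=0 d=-19/16
  seg 1: a=4 b=37/8 c=-57/16 d=3/8
  seg 2: a=2 b=-41/8 c=-21/16 d=7/16
S(7/2) = -107/128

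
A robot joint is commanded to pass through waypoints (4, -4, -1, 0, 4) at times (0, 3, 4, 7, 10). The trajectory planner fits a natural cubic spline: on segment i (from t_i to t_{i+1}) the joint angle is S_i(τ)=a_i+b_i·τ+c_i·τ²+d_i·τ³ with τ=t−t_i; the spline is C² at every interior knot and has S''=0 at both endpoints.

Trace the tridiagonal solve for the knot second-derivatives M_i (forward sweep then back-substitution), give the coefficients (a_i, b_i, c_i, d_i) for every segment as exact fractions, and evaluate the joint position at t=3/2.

  seg 0: a=4 b=-284/57 c=0 d=44/171
  seg 1: a=-4 b=112/57 c=44/19 d=-73/57
  seg 2: a=-1 b=157/57 c=-29/19 d=41/171
  seg 3: a=0 b=4/57 c=12/19 d=-4/57
S(3/2) = -99/38

Δ: Δ0=-8/3, Δ1=3, Δ2=1/3, Δ3=4/3
row 1: diag=8, rhs=34; c'=1/8, d'=17/4
row 2: denom=8−1·1/8=63/8; d'=(-16−1·17/4)/(63/8)=-18/7
row 3: denom=12−3·8/21=76/7; d'=(6−3·-18/7)/(76/7)=24/19
back: M3=24/19
back: M2=-18/7−8/21·24/19=-58/19
back: M1=17/4−1/8·-58/19=88/19
M: M0=0, M1=88/19, M2=-58/19, M3=24/19, M4=0
seg 0: a=4, c=M0/2=0, d=(M1−M0)/(6·3)=44/171, b=Δ0−h0·(2M0+M1)/6=-284/57
seg 1: a=-4, c=M1/2=44/19, d=(M2−M1)/(6·1)=-73/57, b=Δ1−h1·(2M1+M2)/6=112/57
seg 2: a=-1, c=M2/2=-29/19, d=(M3−M2)/(6·3)=41/171, b=Δ2−h2·(2M2+M3)/6=157/57
seg 3: a=0, c=M3/2=12/19, d=(M4−M3)/(6·3)=-4/57, b=Δ3−h3·(2M3+M4)/6=4/57
t_q=3/2 → seg 0, τ=3/2; S=4+-284/57·τ+0·τ²+44/171·τ³=-99/38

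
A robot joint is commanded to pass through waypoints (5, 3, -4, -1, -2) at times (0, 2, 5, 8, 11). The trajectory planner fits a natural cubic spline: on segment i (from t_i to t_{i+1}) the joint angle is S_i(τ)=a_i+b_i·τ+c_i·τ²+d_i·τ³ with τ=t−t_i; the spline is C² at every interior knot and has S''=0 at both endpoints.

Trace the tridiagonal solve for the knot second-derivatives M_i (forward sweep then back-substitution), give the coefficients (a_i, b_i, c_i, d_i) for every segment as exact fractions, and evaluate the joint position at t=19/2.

Δ: Δ0=-1, Δ1=-7/3, Δ2=1, Δ3=-1/3
row 1: diag=10, rhs=-8; c'=3/10, d'=-4/5
row 2: denom=12−3·3/10=111/10; d'=(20−3·-4/5)/(111/10)=224/111
row 3: denom=12−3·10/37=414/37; d'=(-8−3·224/111)/(414/37)=-260/207
back: M3=-260/207
back: M2=224/111−10/37·-260/207=488/207
back: M1=-4/5−3/10·488/207=-104/69
M: M0=0, M1=-104/69, M2=488/207, M3=-260/207, M4=0
seg 0: a=5, c=M0/2=0, d=(M1−M0)/(6·2)=-26/207, b=Δ0−h0·(2M0+M1)/6=-103/207
seg 1: a=3, c=M1/2=-52/69, d=(M2−M1)/(6·3)=400/1863, b=Δ1−h1·(2M1+M2)/6=-415/207
seg 2: a=-4, c=M2/2=244/207, d=(M3−M2)/(6·3)=-374/1863, b=Δ2−h2·(2M2+M3)/6=-151/207
seg 3: a=-1, c=M3/2=-130/207, d=(M4−M3)/(6·3)=130/1863, b=Δ3−h3·(2M3+M4)/6=191/207
t_q=19/2 → seg 3, τ=3/2; S=-1+191/207·τ+-130/207·τ²+130/1863·τ³=-73/92

  seg 0: a=5 b=-103/207 c=0 d=-26/207
  seg 1: a=3 b=-415/207 c=-52/69 d=400/1863
  seg 2: a=-4 b=-151/207 c=244/207 d=-374/1863
  seg 3: a=-1 b=191/207 c=-130/207 d=130/1863
S(19/2) = -73/92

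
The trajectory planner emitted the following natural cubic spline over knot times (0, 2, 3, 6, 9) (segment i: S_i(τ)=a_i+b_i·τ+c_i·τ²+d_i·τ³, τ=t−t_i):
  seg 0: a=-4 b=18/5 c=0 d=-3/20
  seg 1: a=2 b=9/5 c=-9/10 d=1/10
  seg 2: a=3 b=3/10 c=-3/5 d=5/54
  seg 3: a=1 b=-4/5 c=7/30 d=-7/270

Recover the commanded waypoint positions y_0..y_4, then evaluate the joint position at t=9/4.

y_0 = S_0(0) = a_0 = -4
y_1 = S_1(0) = a_1 = 2
y_2 = S_2(0) = a_2 = 3
y_3 = S_3(0) = a_3 = 1
y_4 = S_3(3) = 0
t_q=9/4 is in segment 1 (τ=1/4); S_1(τ)=1533/640

y_0=-4 y_1=2 y_2=3 y_3=1 y_4=0
S(9/4) = 1533/640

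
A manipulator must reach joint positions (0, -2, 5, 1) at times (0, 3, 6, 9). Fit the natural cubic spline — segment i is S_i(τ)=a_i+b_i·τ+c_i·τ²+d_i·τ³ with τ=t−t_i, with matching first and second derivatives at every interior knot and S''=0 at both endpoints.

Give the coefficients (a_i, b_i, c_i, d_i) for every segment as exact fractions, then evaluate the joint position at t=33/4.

Δ: Δ0=-2/3, Δ1=7/3, Δ2=-4/3
row 1: diag=12, rhs=18; c'=1/4, d'=3/2
row 2: denom=12−3·1/4=45/4; d'=(-22−3·3/2)/(45/4)=-106/45
back: M2=-106/45
back: M1=3/2−1/4·-106/45=94/45
M: M0=0, M1=94/45, M2=-106/45, M3=0
seg 0: a=0, c=M0/2=0, d=(M1−M0)/(6·3)=47/405, b=Δ0−h0·(2M0+M1)/6=-77/45
seg 1: a=-2, c=M1/2=47/45, d=(M2−M1)/(6·3)=-20/81, b=Δ1−h1·(2M1+M2)/6=64/45
seg 2: a=5, c=M2/2=-53/45, d=(M3−M2)/(6·3)=53/405, b=Δ2−h2·(2M2+M3)/6=46/45
t_q=33/4 → seg 2, τ=9/4; S=5+46/45·τ+-53/45·τ²+53/405·τ³=181/64

  seg 0: a=0 b=-77/45 c=0 d=47/405
  seg 1: a=-2 b=64/45 c=47/45 d=-20/81
  seg 2: a=5 b=46/45 c=-53/45 d=53/405
S(33/4) = 181/64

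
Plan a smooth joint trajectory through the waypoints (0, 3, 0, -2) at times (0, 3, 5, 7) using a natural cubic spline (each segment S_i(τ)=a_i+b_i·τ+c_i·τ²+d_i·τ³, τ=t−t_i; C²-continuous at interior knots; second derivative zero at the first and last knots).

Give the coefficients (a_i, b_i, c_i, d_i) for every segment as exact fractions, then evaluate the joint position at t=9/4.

Δ: Δ0=1, Δ1=-3/2, Δ2=-1
row 1: diag=10, rhs=-15; c'=1/5, d'=-3/2
row 2: denom=8−2·1/5=38/5; d'=(3−2·-3/2)/(38/5)=15/19
back: M2=15/19
back: M1=-3/2−1/5·15/19=-63/38
M: M0=0, M1=-63/38, M2=15/19, M3=0
seg 0: a=0, c=M0/2=0, d=(M1−M0)/(6·3)=-7/76, b=Δ0−h0·(2M0+M1)/6=139/76
seg 1: a=3, c=M1/2=-63/76, d=(M2−M1)/(6·2)=31/152, b=Δ1−h1·(2M1+M2)/6=-25/38
seg 2: a=0, c=M2/2=15/38, d=(M3−M2)/(6·2)=-5/76, b=Δ2−h2·(2M2+M3)/6=-29/19
t_q=9/4 → seg 0, τ=9/4; S=0+139/76·τ+0·τ²+-7/76·τ³=14913/4864

  seg 0: a=0 b=139/76 c=0 d=-7/76
  seg 1: a=3 b=-25/38 c=-63/76 d=31/152
  seg 2: a=0 b=-29/19 c=15/38 d=-5/76
S(9/4) = 14913/4864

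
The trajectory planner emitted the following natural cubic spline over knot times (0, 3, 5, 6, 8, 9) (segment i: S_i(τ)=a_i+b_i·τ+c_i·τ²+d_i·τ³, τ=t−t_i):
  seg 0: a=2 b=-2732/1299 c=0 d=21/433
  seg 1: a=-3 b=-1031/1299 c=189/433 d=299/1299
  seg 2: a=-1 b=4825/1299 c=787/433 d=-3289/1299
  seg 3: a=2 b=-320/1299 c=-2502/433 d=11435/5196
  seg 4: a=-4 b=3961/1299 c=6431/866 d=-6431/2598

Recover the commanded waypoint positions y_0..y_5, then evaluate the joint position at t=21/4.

y_0 = S_0(0) = a_0 = 2
y_1 = S_1(0) = a_1 = -3
y_2 = S_2(0) = a_2 = -1
y_3 = S_3(0) = a_3 = 2
y_4 = S_4(0) = a_4 = -4
y_5 = S_4(1) = 4
t_q=21/4 is in segment 2 (τ=1/4); S_2(τ)=73/27712

y_0=2 y_1=-3 y_2=-1 y_3=2 y_4=-4 y_5=4
S(21/4) = 73/27712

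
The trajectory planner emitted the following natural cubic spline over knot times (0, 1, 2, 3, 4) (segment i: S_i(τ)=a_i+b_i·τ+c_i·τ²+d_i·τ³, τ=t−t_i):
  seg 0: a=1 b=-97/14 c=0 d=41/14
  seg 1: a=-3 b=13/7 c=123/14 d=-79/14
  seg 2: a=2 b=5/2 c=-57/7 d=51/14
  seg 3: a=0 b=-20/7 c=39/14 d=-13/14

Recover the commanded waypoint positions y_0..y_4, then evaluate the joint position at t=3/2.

y_0 = S_0(0) = a_0 = 1
y_1 = S_1(0) = a_1 = -3
y_2 = S_2(0) = a_2 = 2
y_3 = S_3(0) = a_3 = 0
y_4 = S_3(1) = -1
t_q=3/2 is in segment 1 (τ=1/2); S_1(τ)=-65/112

y_0=1 y_1=-3 y_2=2 y_3=0 y_4=-1
S(3/2) = -65/112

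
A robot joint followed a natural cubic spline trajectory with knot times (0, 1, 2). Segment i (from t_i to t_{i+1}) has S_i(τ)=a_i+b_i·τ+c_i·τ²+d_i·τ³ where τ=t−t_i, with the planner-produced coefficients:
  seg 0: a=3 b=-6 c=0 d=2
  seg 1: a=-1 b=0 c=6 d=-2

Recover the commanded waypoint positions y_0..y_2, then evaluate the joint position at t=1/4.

y_0 = S_0(0) = a_0 = 3
y_1 = S_1(0) = a_1 = -1
y_2 = S_1(1) = 3
t_q=1/4 is in segment 0 (τ=1/4); S_0(τ)=49/32

y_0=3 y_1=-1 y_2=3
S(1/4) = 49/32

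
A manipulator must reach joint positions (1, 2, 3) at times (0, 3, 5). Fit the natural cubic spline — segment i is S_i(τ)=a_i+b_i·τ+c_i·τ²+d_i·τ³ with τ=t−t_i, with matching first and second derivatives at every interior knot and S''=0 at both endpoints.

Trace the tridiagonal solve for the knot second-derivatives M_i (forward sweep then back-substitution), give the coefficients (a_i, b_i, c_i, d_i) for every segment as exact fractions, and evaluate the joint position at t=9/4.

Δ: Δ0=1/3, Δ1=1/2
row 1: diag=10, rhs=1; c'=1/5, d'=1/10
back: M1=1/10
M: M0=0, M1=1/10, M2=0
seg 0: a=1, c=M0/2=0, d=(M1−M0)/(6·3)=1/180, b=Δ0−h0·(2M0+M1)/6=17/60
seg 1: a=2, c=M1/2=1/20, d=(M2−M1)/(6·2)=-1/120, b=Δ1−h1·(2M1+M2)/6=13/30
t_q=9/4 → seg 0, τ=9/4; S=1+17/60·τ+0·τ²+1/180·τ³=2177/1280

  seg 0: a=1 b=17/60 c=0 d=1/180
  seg 1: a=2 b=13/30 c=1/20 d=-1/120
S(9/4) = 2177/1280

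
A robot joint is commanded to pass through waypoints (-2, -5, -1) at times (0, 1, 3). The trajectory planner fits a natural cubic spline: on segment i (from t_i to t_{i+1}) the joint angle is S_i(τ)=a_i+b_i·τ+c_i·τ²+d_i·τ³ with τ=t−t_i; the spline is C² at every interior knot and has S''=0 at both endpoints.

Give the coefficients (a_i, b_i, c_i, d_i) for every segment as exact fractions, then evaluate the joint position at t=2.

Δ: Δ0=-3, Δ1=2
row 1: diag=6, rhs=30; c'=1/3, d'=5
back: M1=5
M: M0=0, M1=5, M2=0
seg 0: a=-2, c=M0/2=0, d=(M1−M0)/(6·1)=5/6, b=Δ0−h0·(2M0+M1)/6=-23/6
seg 1: a=-5, c=M1/2=5/2, d=(M2−M1)/(6·2)=-5/12, b=Δ1−h1·(2M1+M2)/6=-4/3
t_q=2 → seg 1, τ=1; S=-5+-4/3·τ+5/2·τ²+-5/12·τ³=-17/4

  seg 0: a=-2 b=-23/6 c=0 d=5/6
  seg 1: a=-5 b=-4/3 c=5/2 d=-5/12
S(2) = -17/4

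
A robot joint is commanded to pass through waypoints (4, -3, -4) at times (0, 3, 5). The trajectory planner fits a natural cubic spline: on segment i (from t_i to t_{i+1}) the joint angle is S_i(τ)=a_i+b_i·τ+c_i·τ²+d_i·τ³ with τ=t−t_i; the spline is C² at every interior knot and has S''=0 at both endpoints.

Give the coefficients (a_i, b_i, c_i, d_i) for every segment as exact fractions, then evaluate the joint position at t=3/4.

  seg 0: a=4 b=-173/60 c=0 d=11/180
  seg 1: a=-3 b=-37/30 c=11/20 d=-11/120
S(3/4) = 477/256

Δ: Δ0=-7/3, Δ1=-1/2
row 1: diag=10, rhs=11; c'=1/5, d'=11/10
back: M1=11/10
M: M0=0, M1=11/10, M2=0
seg 0: a=4, c=M0/2=0, d=(M1−M0)/(6·3)=11/180, b=Δ0−h0·(2M0+M1)/6=-173/60
seg 1: a=-3, c=M1/2=11/20, d=(M2−M1)/(6·2)=-11/120, b=Δ1−h1·(2M1+M2)/6=-37/30
t_q=3/4 → seg 0, τ=3/4; S=4+-173/60·τ+0·τ²+11/180·τ³=477/256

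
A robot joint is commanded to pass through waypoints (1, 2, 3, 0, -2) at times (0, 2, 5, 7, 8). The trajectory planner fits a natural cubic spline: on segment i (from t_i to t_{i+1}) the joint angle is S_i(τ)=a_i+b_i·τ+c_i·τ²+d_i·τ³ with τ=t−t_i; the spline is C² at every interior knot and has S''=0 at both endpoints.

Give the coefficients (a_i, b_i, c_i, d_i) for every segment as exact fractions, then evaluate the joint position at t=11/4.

Δ: Δ0=1/2, Δ1=1/3, Δ2=-3/2, Δ3=-2
row 1: diag=10, rhs=-1; c'=3/10, d'=-1/10
row 2: denom=10−3·3/10=91/10; d'=(-11−3·-1/10)/(91/10)=-107/91
row 3: denom=6−2·20/91=506/91; d'=(-3−2·-107/91)/(506/91)=-59/506
back: M3=-59/506
back: M2=-107/91−20/91·-59/506=-291/253
back: M1=-1/10−3/10·-291/253=62/253
M: M0=0, M1=62/253, M2=-291/253, M3=-59/506, M4=0
seg 0: a=1, c=M0/2=0, d=(M1−M0)/(6·2)=31/1518, b=Δ0−h0·(2M0+M1)/6=635/1518
seg 1: a=2, c=M1/2=31/253, d=(M2−M1)/(6·3)=-353/4554, b=Δ1−h1·(2M1+M2)/6=1007/1518
seg 2: a=3, c=M2/2=-291/506, d=(M3−M2)/(6·2)=523/6072, b=Δ2−h2·(2M2+M3)/6=-527/759
seg 3: a=0, c=M3/2=-59/1012, d=(M4−M3)/(6·1)=59/3036, b=Δ3−h3·(2M3+M4)/6=-2977/1518
t_q=11/4 → seg 1, τ=3/4; S=2+1007/1518·τ+31/253·τ²+-353/4554·τ³=82053/32384

  seg 0: a=1 b=635/1518 c=0 d=31/1518
  seg 1: a=2 b=1007/1518 c=31/253 d=-353/4554
  seg 2: a=3 b=-527/759 c=-291/506 d=523/6072
  seg 3: a=0 b=-2977/1518 c=-59/1012 d=59/3036
S(11/4) = 82053/32384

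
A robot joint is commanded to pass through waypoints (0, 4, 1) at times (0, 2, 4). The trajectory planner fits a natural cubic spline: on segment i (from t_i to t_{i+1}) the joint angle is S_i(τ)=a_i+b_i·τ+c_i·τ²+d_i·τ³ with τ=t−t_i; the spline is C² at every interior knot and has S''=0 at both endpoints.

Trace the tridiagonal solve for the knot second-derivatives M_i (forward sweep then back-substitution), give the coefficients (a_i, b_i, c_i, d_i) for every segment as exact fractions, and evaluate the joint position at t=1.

Δ: Δ0=2, Δ1=-3/2
row 1: diag=8, rhs=-21; c'=1/4, d'=-21/8
back: M1=-21/8
M: M0=0, M1=-21/8, M2=0
seg 0: a=0, c=M0/2=0, d=(M1−M0)/(6·2)=-7/32, b=Δ0−h0·(2M0+M1)/6=23/8
seg 1: a=4, c=M1/2=-21/16, d=(M2−M1)/(6·2)=7/32, b=Δ1−h1·(2M1+M2)/6=1/4
t_q=1 → seg 0, τ=1; S=0+23/8·τ+0·τ²+-7/32·τ³=85/32

  seg 0: a=0 b=23/8 c=0 d=-7/32
  seg 1: a=4 b=1/4 c=-21/16 d=7/32
S(1) = 85/32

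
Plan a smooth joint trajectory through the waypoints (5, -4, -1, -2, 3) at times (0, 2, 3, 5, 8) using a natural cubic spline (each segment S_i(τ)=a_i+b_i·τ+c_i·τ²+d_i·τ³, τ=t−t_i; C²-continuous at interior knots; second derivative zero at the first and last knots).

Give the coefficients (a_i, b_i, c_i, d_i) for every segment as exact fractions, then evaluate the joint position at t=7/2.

Δ: Δ0=-9/2, Δ1=3, Δ2=-1/2, Δ3=5/3
row 1: diag=6, rhs=45; c'=1/6, d'=15/2
row 2: denom=6−1·1/6=35/6; d'=(-21−1·15/2)/(35/6)=-171/35
row 3: denom=10−2·12/35=326/35; d'=(13−2·-171/35)/(326/35)=797/326
back: M3=797/326
back: M2=-171/35−12/35·797/326=-933/163
back: M1=15/2−1/6·-933/163=1378/163
M: M0=0, M1=1378/163, M2=-933/163, M3=797/326, M4=0
seg 0: a=5, c=M0/2=0, d=(M1−M0)/(6·2)=689/978, b=Δ0−h0·(2M0+M1)/6=-7157/978
seg 1: a=-4, c=M1/2=689/163, d=(M2−M1)/(6·1)=-2311/978, b=Δ1−h1·(2M1+M2)/6=1111/978
seg 2: a=-1, c=M2/2=-933/326, d=(M3−M2)/(6·2)=2663/3912, b=Δ2−h2·(2M2+M3)/6=1223/489
seg 3: a=-2, c=M3/2=797/652, d=(M4−M3)/(6·3)=-797/5868, b=Δ3−h3·(2M3+M4)/6=-761/978
t_q=7/2 → seg 2, τ=1/2; S=-1+1223/489·τ+-933/326·τ²+2663/3912·τ³=-3963/10432

  seg 0: a=5 b=-7157/978 c=0 d=689/978
  seg 1: a=-4 b=1111/978 c=689/163 d=-2311/978
  seg 2: a=-1 b=1223/489 c=-933/326 d=2663/3912
  seg 3: a=-2 b=-761/978 c=797/652 d=-797/5868
S(7/2) = -3963/10432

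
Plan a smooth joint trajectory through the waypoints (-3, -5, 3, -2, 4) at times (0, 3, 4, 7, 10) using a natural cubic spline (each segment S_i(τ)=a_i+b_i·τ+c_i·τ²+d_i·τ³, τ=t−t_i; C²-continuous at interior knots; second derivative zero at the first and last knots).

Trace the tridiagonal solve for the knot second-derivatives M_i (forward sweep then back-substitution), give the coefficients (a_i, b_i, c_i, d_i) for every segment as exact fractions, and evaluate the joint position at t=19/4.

  seg 0: a=-3 b=-1033/228 c=0 d=881/2052
  seg 1: a=-5 b=805/114 c=881/228 d=-667/228
  seg 2: a=3 b=457/76 c=-280/57 d=1609/2052
  seg 3: a=-2 b=-87/38 c=163/76 d=-163/684
S(19/4) = 24697/4864

Δ: Δ0=-2/3, Δ1=8, Δ2=-5/3, Δ3=2
row 1: diag=8, rhs=52; c'=1/8, d'=13/2
row 2: denom=8−1·1/8=63/8; d'=(-58−1·13/2)/(63/8)=-172/21
row 3: denom=12−3·8/21=76/7; d'=(22−3·-172/21)/(76/7)=163/38
back: M3=163/38
back: M2=-172/21−8/21·163/38=-560/57
back: M1=13/2−1/8·-560/57=881/114
M: M0=0, M1=881/114, M2=-560/57, M3=163/38, M4=0
seg 0: a=-3, c=M0/2=0, d=(M1−M0)/(6·3)=881/2052, b=Δ0−h0·(2M0+M1)/6=-1033/228
seg 1: a=-5, c=M1/2=881/228, d=(M2−M1)/(6·1)=-667/228, b=Δ1−h1·(2M1+M2)/6=805/114
seg 2: a=3, c=M2/2=-280/57, d=(M3−M2)/(6·3)=1609/2052, b=Δ2−h2·(2M2+M3)/6=457/76
seg 3: a=-2, c=M3/2=163/76, d=(M4−M3)/(6·3)=-163/684, b=Δ3−h3·(2M3+M4)/6=-87/38
t_q=19/4 → seg 2, τ=3/4; S=3+457/76·τ+-280/57·τ²+1609/2052·τ³=24697/4864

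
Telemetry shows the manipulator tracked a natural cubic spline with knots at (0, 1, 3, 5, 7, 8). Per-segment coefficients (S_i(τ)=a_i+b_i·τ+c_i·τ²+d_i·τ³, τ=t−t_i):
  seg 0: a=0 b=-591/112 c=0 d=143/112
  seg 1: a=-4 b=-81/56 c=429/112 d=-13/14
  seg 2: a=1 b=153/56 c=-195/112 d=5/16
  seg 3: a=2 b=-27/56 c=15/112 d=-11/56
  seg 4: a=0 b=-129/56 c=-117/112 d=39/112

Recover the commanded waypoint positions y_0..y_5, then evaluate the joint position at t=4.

y_0 = S_0(0) = a_0 = 0
y_1 = S_1(0) = a_1 = -4
y_2 = S_2(0) = a_2 = 1
y_3 = S_3(0) = a_3 = 2
y_4 = S_4(0) = a_4 = 0
y_5 = S_4(1) = -3
t_q=4 is in segment 2 (τ=1); S_2(τ)=129/56

y_0=0 y_1=-4 y_2=1 y_3=2 y_4=0 y_5=-3
S(4) = 129/56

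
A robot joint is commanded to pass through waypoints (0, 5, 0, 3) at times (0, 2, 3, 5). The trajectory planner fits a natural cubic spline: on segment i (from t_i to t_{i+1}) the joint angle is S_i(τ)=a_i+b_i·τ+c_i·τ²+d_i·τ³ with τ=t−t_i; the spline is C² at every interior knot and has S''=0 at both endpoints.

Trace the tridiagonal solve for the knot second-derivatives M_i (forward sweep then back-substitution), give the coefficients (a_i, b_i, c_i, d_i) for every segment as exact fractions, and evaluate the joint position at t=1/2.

Δ: Δ0=5/2, Δ1=-5, Δ2=3/2
row 1: diag=6, rhs=-45; c'=1/6, d'=-15/2
row 2: denom=6−1·1/6=35/6; d'=(39−1·-15/2)/(35/6)=279/35
back: M2=279/35
back: M1=-15/2−1/6·279/35=-309/35
M: M0=0, M1=-309/35, M2=279/35, M3=0
seg 0: a=0, c=M0/2=0, d=(M1−M0)/(6·2)=-103/140, b=Δ0−h0·(2M0+M1)/6=381/70
seg 1: a=5, c=M1/2=-309/70, d=(M2−M1)/(6·1)=14/5, b=Δ1−h1·(2M1+M2)/6=-237/70
seg 2: a=0, c=M2/2=279/70, d=(M3−M2)/(6·2)=-93/140, b=Δ2−h2·(2M2+M3)/6=-267/70
t_q=1/2 → seg 0, τ=1/2; S=0+381/70·τ+0·τ²+-103/140·τ³=589/224

  seg 0: a=0 b=381/70 c=0 d=-103/140
  seg 1: a=5 b=-237/70 c=-309/70 d=14/5
  seg 2: a=0 b=-267/70 c=279/70 d=-93/140
S(1/2) = 589/224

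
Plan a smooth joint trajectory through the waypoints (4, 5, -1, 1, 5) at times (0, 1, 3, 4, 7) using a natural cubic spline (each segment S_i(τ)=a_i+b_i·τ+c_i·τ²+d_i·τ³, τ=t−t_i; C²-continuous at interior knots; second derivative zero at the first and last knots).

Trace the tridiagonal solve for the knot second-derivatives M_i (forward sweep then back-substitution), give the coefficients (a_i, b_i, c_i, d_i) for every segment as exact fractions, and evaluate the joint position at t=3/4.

Δ: Δ0=1, Δ1=-3, Δ2=2, Δ3=4/3
row 1: diag=6, rhs=-24; c'=1/3, d'=-4
row 2: denom=6−2·1/3=16/3; d'=(30−2·-4)/(16/3)=57/8
row 3: denom=8−1·3/16=125/16; d'=(-4−1·57/8)/(125/16)=-178/125
back: M3=-178/125
back: M2=57/8−3/16·-178/125=924/125
back: M1=-4−1/3·924/125=-808/125
M: M0=0, M1=-808/125, M2=924/125, M3=-178/125, M4=0
seg 0: a=4, c=M0/2=0, d=(M1−M0)/(6·1)=-404/375, b=Δ0−h0·(2M0+M1)/6=779/375
seg 1: a=5, c=M1/2=-404/125, d=(M2−M1)/(6·2)=433/375, b=Δ1−h1·(2M1+M2)/6=-433/375
seg 2: a=-1, c=M2/2=462/125, d=(M3−M2)/(6·1)=-551/375, b=Δ2−h2·(2M2+M3)/6=-17/75
seg 3: a=1, c=M3/2=-89/125, d=(M4−M3)/(6·3)=89/1125, b=Δ3−h3·(2M3+M4)/6=1034/375
t_q=3/4 → seg 0, τ=3/4; S=4+779/375·τ+0·τ²+-404/375·τ³=10207/2000

  seg 0: a=4 b=779/375 c=0 d=-404/375
  seg 1: a=5 b=-433/375 c=-404/125 d=433/375
  seg 2: a=-1 b=-17/75 c=462/125 d=-551/375
  seg 3: a=1 b=1034/375 c=-89/125 d=89/1125
S(3/4) = 10207/2000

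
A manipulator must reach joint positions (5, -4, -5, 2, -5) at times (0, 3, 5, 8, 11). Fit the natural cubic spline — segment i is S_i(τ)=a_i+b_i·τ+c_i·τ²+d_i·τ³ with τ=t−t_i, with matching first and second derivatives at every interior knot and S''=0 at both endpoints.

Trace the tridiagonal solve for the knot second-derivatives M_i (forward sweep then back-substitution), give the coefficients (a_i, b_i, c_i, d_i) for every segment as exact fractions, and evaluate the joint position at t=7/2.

Δ: Δ0=-3, Δ1=-1/2, Δ2=7/3, Δ3=-7/3
row 1: diag=10, rhs=15; c'=1/5, d'=3/2
row 2: denom=10−2·1/5=48/5; d'=(17−2·3/2)/(48/5)=35/24
row 3: denom=12−3·5/16=177/16; d'=(-28−3·35/24)/(177/16)=-518/177
back: M3=-518/177
back: M2=35/24−5/16·-518/177=140/59
back: M1=3/2−1/5·140/59=121/118
M: M0=0, M1=121/118, M2=140/59, M3=-518/177, M4=0
seg 0: a=5, c=M0/2=0, d=(M1−M0)/(6·3)=121/2124, b=Δ0−h0·(2M0+M1)/6=-829/236
seg 1: a=-4, c=M1/2=121/236, d=(M2−M1)/(6·2)=53/472, b=Δ1−h1·(2M1+M2)/6=-233/118
seg 2: a=-5, c=M2/2=70/59, d=(M3−M2)/(6·3)=-469/1593, b=Δ2−h2·(2M2+M3)/6=84/59
seg 3: a=2, c=M3/2=-259/177, d=(M4−M3)/(6·3)=259/1593, b=Δ3−h3·(2M3+M4)/6=35/59
t_q=7/2 → seg 1, τ=1/2; S=-4+-233/118·τ+121/236·τ²+53/472·τ³=-18295/3776

  seg 0: a=5 b=-829/236 c=0 d=121/2124
  seg 1: a=-4 b=-233/118 c=121/236 d=53/472
  seg 2: a=-5 b=84/59 c=70/59 d=-469/1593
  seg 3: a=2 b=35/59 c=-259/177 d=259/1593
S(7/2) = -18295/3776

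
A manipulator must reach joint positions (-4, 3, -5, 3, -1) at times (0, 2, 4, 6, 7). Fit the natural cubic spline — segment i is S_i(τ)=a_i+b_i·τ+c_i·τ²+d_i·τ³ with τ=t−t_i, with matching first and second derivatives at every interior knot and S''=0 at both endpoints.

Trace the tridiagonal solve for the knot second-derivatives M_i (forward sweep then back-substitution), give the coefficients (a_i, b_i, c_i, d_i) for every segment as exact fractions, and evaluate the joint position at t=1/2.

Δ: Δ0=7/2, Δ1=-4, Δ2=4, Δ3=-4
row 1: diag=8, rhs=-45; c'=1/4, d'=-45/8
row 2: denom=8−2·1/4=15/2; d'=(48−2·-45/8)/(15/2)=79/10
row 3: denom=6−2·4/15=82/15; d'=(-48−2·79/10)/(82/15)=-957/82
back: M3=-957/82
back: M2=79/10−4/15·-957/82=903/82
back: M1=-45/8−1/4·903/82=-687/82
M: M0=0, M1=-687/82, M2=903/82, M3=-957/82, M4=0
seg 0: a=-4, c=M0/2=0, d=(M1−M0)/(6·2)=-229/328, b=Δ0−h0·(2M0+M1)/6=258/41
seg 1: a=3, c=M1/2=-687/164, d=(M2−M1)/(6·2)=265/164, b=Δ1−h1·(2M1+M2)/6=-171/82
seg 2: a=-5, c=M2/2=903/164, d=(M3−M2)/(6·2)=-155/82, b=Δ2−h2·(2M2+M3)/6=45/82
seg 3: a=3, c=M3/2=-957/164, d=(M4−M3)/(6·1)=319/164, b=Δ3−h3·(2M3+M4)/6=-9/82
t_q=1/2 → seg 0, τ=1/2; S=-4+258/41·τ+0·τ²+-229/328·τ³=-2469/2624

  seg 0: a=-4 b=258/41 c=0 d=-229/328
  seg 1: a=3 b=-171/82 c=-687/164 d=265/164
  seg 2: a=-5 b=45/82 c=903/164 d=-155/82
  seg 3: a=3 b=-9/82 c=-957/164 d=319/164
S(1/2) = -2469/2624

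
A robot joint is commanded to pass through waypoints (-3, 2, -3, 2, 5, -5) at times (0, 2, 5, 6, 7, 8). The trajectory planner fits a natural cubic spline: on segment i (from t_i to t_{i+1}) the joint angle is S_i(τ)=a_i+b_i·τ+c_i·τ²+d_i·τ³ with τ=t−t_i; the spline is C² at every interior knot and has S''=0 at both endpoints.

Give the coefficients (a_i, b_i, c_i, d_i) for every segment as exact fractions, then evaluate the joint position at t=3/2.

  seg 0: a=-3 b=4919/1230 c=0 d=-461/1230
  seg 1: a=2 b=-613/1230 c=-461/205 d=2287/3690
  seg 2: a=-3 b=1687/615 c=273/82 d=-1319/1230
  seg 3: a=2 b=7607/1230 c=23/205 d=-811/246
  seg 4: a=5 b=-2141/615 c=-4009/410 d=4009/1230
S(3/2) = 5687/3280

Δ: Δ0=5/2, Δ1=-5/3, Δ2=5, Δ3=3, Δ4=-10
row 1: diag=10, rhs=-25; c'=3/10, d'=-5/2
row 2: denom=8−3·3/10=71/10; d'=(40−3·-5/2)/(71/10)=475/71
row 3: denom=4−1·10/71=274/71; d'=(-12−1·475/71)/(274/71)=-1327/274
row 4: denom=4−1·71/274=1025/274; d'=(-78−1·-1327/274)/(1025/274)=-4009/205
back: M4=-4009/205
back: M3=-1327/274−71/274·-4009/205=46/205
back: M2=475/71−10/71·46/205=273/41
back: M1=-5/2−3/10·273/41=-922/205
M: M0=0, M1=-922/205, M2=273/41, M3=46/205, M4=-4009/205, M5=0
seg 0: a=-3, c=M0/2=0, d=(M1−M0)/(6·2)=-461/1230, b=Δ0−h0·(2M0+M1)/6=4919/1230
seg 1: a=2, c=M1/2=-461/205, d=(M2−M1)/(6·3)=2287/3690, b=Δ1−h1·(2M1+M2)/6=-613/1230
seg 2: a=-3, c=M2/2=273/82, d=(M3−M2)/(6·1)=-1319/1230, b=Δ2−h2·(2M2+M3)/6=1687/615
seg 3: a=2, c=M3/2=23/205, d=(M4−M3)/(6·1)=-811/246, b=Δ3−h3·(2M3+M4)/6=7607/1230
seg 4: a=5, c=M4/2=-4009/410, d=(M5−M4)/(6·1)=4009/1230, b=Δ4−h4·(2M4+M5)/6=-2141/615
t_q=3/2 → seg 0, τ=3/2; S=-3+4919/1230·τ+0·τ²+-461/1230·τ³=5687/3280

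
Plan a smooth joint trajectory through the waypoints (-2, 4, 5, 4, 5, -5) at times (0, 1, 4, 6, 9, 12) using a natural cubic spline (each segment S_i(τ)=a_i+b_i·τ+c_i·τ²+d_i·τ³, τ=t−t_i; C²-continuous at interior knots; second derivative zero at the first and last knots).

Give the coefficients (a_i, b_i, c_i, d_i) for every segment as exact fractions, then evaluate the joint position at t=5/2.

  seg 0: a=-2 b=33731/4998 c=0 d=-3743/4998
  seg 1: a=4 b=11251/2499 c=-3743/1666 d=12851/44982
  seg 2: a=5 b=-6319/4998 c=811/2499 d=24/833
  seg 3: a=4 b=271/714 c=1243/2499 d=-2563/14994
  seg 4: a=5 b=-3127/2499 c=-5203/4998 d=5203/44982
S(5/2) = 88797/13328

Δ: Δ0=6, Δ1=1/3, Δ2=-1/2, Δ3=1/3, Δ4=-10/3
row 1: diag=8, rhs=-34; c'=3/8, d'=-17/4
row 2: denom=10−3·3/8=71/8; d'=(-5−3·-17/4)/(71/8)=62/71
row 3: denom=10−2·16/71=678/71; d'=(5−2·62/71)/(678/71)=77/226
row 4: denom=12−3·71/226=2499/226; d'=(-22−3·77/226)/(2499/226)=-5203/2499
back: M4=-5203/2499
back: M3=77/226−71/226·-5203/2499=2486/2499
back: M2=62/71−16/71·2486/2499=1622/2499
back: M1=-17/4−3/8·1622/2499=-3743/833
M: M0=0, M1=-3743/833, M2=1622/2499, M3=2486/2499, M4=-5203/2499, M5=0
seg 0: a=-2, c=M0/2=0, d=(M1−M0)/(6·1)=-3743/4998, b=Δ0−h0·(2M0+M1)/6=33731/4998
seg 1: a=4, c=M1/2=-3743/1666, d=(M2−M1)/(6·3)=12851/44982, b=Δ1−h1·(2M1+M2)/6=11251/2499
seg 2: a=5, c=M2/2=811/2499, d=(M3−M2)/(6·2)=24/833, b=Δ2−h2·(2M2+M3)/6=-6319/4998
seg 3: a=4, c=M3/2=1243/2499, d=(M4−M3)/(6·3)=-2563/14994, b=Δ3−h3·(2M3+M4)/6=271/714
seg 4: a=5, c=M4/2=-5203/4998, d=(M5−M4)/(6·3)=5203/44982, b=Δ4−h4·(2M4+M5)/6=-3127/2499
t_q=5/2 → seg 1, τ=3/2; S=4+11251/2499·τ+-3743/1666·τ²+12851/44982·τ³=88797/13328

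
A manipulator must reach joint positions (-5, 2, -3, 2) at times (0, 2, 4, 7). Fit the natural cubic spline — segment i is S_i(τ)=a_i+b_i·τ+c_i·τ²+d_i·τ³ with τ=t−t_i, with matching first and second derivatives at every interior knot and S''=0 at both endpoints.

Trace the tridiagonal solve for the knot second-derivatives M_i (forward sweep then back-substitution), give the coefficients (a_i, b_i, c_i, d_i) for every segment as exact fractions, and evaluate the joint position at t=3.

Δ: Δ0=7/2, Δ1=-5/2, Δ2=5/3
row 1: diag=8, rhs=-36; c'=1/4, d'=-9/2
row 2: denom=10−2·1/4=19/2; d'=(25−2·-9/2)/(19/2)=68/19
back: M2=68/19
back: M1=-9/2−1/4·68/19=-205/38
M: M0=0, M1=-205/38, M2=68/19, M3=0
seg 0: a=-5, c=M0/2=0, d=(M1−M0)/(6·2)=-205/456, b=Δ0−h0·(2M0+M1)/6=302/57
seg 1: a=2, c=M1/2=-205/76, d=(M2−M1)/(6·2)=341/456, b=Δ1−h1·(2M1+M2)/6=-11/114
seg 2: a=-3, c=M2/2=34/19, d=(M3−M2)/(6·3)=-34/171, b=Δ2−h2·(2M2+M3)/6=-109/57
t_q=3 → seg 1, τ=1; S=2+-11/114·τ+-205/76·τ²+341/456·τ³=-7/152

  seg 0: a=-5 b=302/57 c=0 d=-205/456
  seg 1: a=2 b=-11/114 c=-205/76 d=341/456
  seg 2: a=-3 b=-109/57 c=34/19 d=-34/171
S(3) = -7/152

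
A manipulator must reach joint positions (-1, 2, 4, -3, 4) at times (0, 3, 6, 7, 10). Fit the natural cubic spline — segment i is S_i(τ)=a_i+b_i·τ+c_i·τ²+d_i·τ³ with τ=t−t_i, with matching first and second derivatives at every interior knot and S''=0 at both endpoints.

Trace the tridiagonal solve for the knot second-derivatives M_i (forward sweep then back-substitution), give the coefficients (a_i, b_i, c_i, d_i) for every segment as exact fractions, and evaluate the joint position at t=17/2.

  seg 0: a=-1 b=37/228 c=0 d=191/2052
  seg 1: a=2 b=305/114 c=191/228 d=-1031/2052
  seg 2: a=4 b=-1337/228 c=-70/19 d=581/228
  seg 3: a=-3 b=-637/114 c=301/76 d=-301/684
S(17/2) = -2405/608

Δ: Δ0=1, Δ1=2/3, Δ2=-7, Δ3=7/3
row 1: diag=12, rhs=-2; c'=1/4, d'=-1/6
row 2: denom=8−3·1/4=29/4; d'=(-46−3·-1/6)/(29/4)=-182/29
row 3: denom=8−1·4/29=228/29; d'=(56−1·-182/29)/(228/29)=301/38
back: M3=301/38
back: M2=-182/29−4/29·301/38=-140/19
back: M1=-1/6−1/4·-140/19=191/114
M: M0=0, M1=191/114, M2=-140/19, M3=301/38, M4=0
seg 0: a=-1, c=M0/2=0, d=(M1−M0)/(6·3)=191/2052, b=Δ0−h0·(2M0+M1)/6=37/228
seg 1: a=2, c=M1/2=191/228, d=(M2−M1)/(6·3)=-1031/2052, b=Δ1−h1·(2M1+M2)/6=305/114
seg 2: a=4, c=M2/2=-70/19, d=(M3−M2)/(6·1)=581/228, b=Δ2−h2·(2M2+M3)/6=-1337/228
seg 3: a=-3, c=M3/2=301/76, d=(M4−M3)/(6·3)=-301/684, b=Δ3−h3·(2M3+M4)/6=-637/114
t_q=17/2 → seg 3, τ=3/2; S=-3+-637/114·τ+301/76·τ²+-301/684·τ³=-2405/608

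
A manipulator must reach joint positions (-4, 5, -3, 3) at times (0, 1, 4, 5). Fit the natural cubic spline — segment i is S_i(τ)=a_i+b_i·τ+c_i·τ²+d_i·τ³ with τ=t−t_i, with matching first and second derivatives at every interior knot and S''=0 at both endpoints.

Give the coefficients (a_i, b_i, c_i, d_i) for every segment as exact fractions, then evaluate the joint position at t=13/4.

Δ: Δ0=9, Δ1=-8/3, Δ2=6
row 1: diag=8, rhs=-70; c'=3/8, d'=-35/4
row 2: denom=8−3·3/8=55/8; d'=(52−3·-35/4)/(55/8)=626/55
back: M2=626/55
back: M1=-35/4−3/8·626/55=-716/55
M: M0=0, M1=-716/55, M2=626/55, M3=0
seg 0: a=-4, c=M0/2=0, d=(M1−M0)/(6·1)=-358/165, b=Δ0−h0·(2M0+M1)/6=1843/165
seg 1: a=5, c=M1/2=-358/55, d=(M2−M1)/(6·3)=61/45, b=Δ1−h1·(2M1+M2)/6=769/165
seg 2: a=-3, c=M2/2=313/55, d=(M3−M2)/(6·1)=-313/165, b=Δ2−h2·(2M2+M3)/6=364/165
t_q=13/4 → seg 1, τ=9/4; S=5+769/165·τ+-358/55·τ²+61/45·τ³=-7129/3520

  seg 0: a=-4 b=1843/165 c=0 d=-358/165
  seg 1: a=5 b=769/165 c=-358/55 d=61/45
  seg 2: a=-3 b=364/165 c=313/55 d=-313/165
S(13/4) = -7129/3520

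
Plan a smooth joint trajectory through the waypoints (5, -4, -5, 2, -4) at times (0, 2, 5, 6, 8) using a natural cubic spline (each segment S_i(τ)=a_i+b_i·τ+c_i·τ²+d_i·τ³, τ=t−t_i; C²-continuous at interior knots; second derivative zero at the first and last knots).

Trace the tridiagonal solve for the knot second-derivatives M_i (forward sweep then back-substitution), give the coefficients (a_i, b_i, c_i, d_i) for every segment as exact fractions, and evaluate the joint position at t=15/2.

  seg 0: a=5 b=-5819/1248 c=0 d=203/4992
  seg 1: a=-4 b=-2605/624 c=203/832 d=199/576
  seg 2: a=-5 b=16517/2496 c=1395/416 d=-7415/2496
  seg 3: a=2 b=2753/624 c=-4625/832 d=4625/4992
S(15/2) = -10155/13312

Δ: Δ0=-9/2, Δ1=-1/3, Δ2=7, Δ3=-3
row 1: diag=10, rhs=25; c'=3/10, d'=5/2
row 2: denom=8−3·3/10=71/10; d'=(44−3·5/2)/(71/10)=365/71
row 3: denom=6−1·10/71=416/71; d'=(-60−1·365/71)/(416/71)=-4625/416
back: M3=-4625/416
back: M2=365/71−10/71·-4625/416=1395/208
back: M1=5/2−3/10·1395/208=203/416
M: M0=0, M1=203/416, M2=1395/208, M3=-4625/416, M4=0
seg 0: a=5, c=M0/2=0, d=(M1−M0)/(6·2)=203/4992, b=Δ0−h0·(2M0+M1)/6=-5819/1248
seg 1: a=-4, c=M1/2=203/832, d=(M2−M1)/(6·3)=199/576, b=Δ1−h1·(2M1+M2)/6=-2605/624
seg 2: a=-5, c=M2/2=1395/416, d=(M3−M2)/(6·1)=-7415/2496, b=Δ2−h2·(2M2+M3)/6=16517/2496
seg 3: a=2, c=M3/2=-4625/832, d=(M4−M3)/(6·2)=4625/4992, b=Δ3−h3·(2M3+M4)/6=2753/624
t_q=15/2 → seg 3, τ=3/2; S=2+2753/624·τ+-4625/832·τ²+4625/4992·τ³=-10155/13312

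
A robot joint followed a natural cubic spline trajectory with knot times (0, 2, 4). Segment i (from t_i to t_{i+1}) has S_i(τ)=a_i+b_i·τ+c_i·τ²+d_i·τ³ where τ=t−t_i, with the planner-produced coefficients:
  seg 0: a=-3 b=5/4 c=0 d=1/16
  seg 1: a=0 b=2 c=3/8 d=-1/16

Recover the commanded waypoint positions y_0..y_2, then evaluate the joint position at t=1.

y_0 = S_0(0) = a_0 = -3
y_1 = S_1(0) = a_1 = 0
y_2 = S_1(2) = 5
t_q=1 is in segment 0 (τ=1); S_0(τ)=-27/16

y_0=-3 y_1=0 y_2=5
S(1) = -27/16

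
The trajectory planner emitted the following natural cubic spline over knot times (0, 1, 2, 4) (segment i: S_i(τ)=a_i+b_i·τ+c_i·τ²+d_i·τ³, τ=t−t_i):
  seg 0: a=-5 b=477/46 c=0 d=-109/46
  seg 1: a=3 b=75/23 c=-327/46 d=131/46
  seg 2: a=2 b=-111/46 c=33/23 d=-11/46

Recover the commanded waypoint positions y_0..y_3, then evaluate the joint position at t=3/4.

y_0 = S_0(0) = a_0 = -5
y_1 = S_1(0) = a_1 = 3
y_2 = S_2(0) = a_2 = 2
y_3 = S_2(2) = 1
t_q=3/4 is in segment 0 (τ=3/4); S_0(τ)=5233/2944

y_0=-5 y_1=3 y_2=2 y_3=1
S(3/4) = 5233/2944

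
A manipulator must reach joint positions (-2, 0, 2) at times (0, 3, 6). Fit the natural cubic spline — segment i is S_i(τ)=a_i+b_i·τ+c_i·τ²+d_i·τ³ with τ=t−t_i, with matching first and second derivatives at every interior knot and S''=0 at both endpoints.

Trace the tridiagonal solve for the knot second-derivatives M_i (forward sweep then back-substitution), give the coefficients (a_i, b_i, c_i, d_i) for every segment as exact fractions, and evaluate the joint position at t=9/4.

Δ: Δ0=2/3, Δ1=2/3
row 1: diag=12, rhs=0; c'=1/4, d'=0
back: M1=0
M: M0=0, M1=0, M2=0
seg 0: a=-2, c=M0/2=0, d=(M1−M0)/(6·3)=0, b=Δ0−h0·(2M0+M1)/6=2/3
seg 1: a=0, c=M1/2=0, d=(M2−M1)/(6·3)=0, b=Δ1−h1·(2M1+M2)/6=2/3
t_q=9/4 → seg 0, τ=9/4; S=-2+2/3·τ+0·τ²+0·τ³=-1/2

  seg 0: a=-2 b=2/3 c=0 d=0
  seg 1: a=0 b=2/3 c=0 d=0
S(9/4) = -1/2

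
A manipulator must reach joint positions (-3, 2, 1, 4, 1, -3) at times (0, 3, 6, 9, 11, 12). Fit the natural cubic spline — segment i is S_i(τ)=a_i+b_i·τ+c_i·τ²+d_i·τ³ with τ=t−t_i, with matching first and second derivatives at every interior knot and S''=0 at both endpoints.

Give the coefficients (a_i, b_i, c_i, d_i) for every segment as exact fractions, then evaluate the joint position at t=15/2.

  seg 0: a=-3 b=2695/1152 c=0 d=-775/10368
  seg 1: a=2 b=185/576 c=-775/1152 d=1571/10368
  seg 2: a=1 b=433/1152 c=199/288 d=-1669/10368
  seg 3: a=4 b=101/576 c=-97/128 d=-23/576
  seg 4: a=1 b=-1921/576 c=-383/384 d=383/1152
S(15/2) = 2637/1024

Δ: Δ0=5/3, Δ1=-1/3, Δ2=1, Δ3=-3/2, Δ4=-4
row 1: diag=12, rhs=-12; c'=1/4, d'=-1
row 2: denom=12−3·1/4=45/4; d'=(8−3·-1)/(45/4)=44/45
row 3: denom=10−3·4/15=46/5; d'=(-15−3·44/45)/(46/5)=-269/138
row 4: denom=6−2·5/23=128/23; d'=(-15−2·-269/138)/(128/23)=-383/192
back: M4=-383/192
back: M3=-269/138−5/23·-383/192=-97/64
back: M2=44/45−4/15·-97/64=199/144
back: M1=-1−1/4·199/144=-775/576
M: M0=0, M1=-775/576, M2=199/144, M3=-97/64, M4=-383/192, M5=0
seg 0: a=-3, c=M0/2=0, d=(M1−M0)/(6·3)=-775/10368, b=Δ0−h0·(2M0+M1)/6=2695/1152
seg 1: a=2, c=M1/2=-775/1152, d=(M2−M1)/(6·3)=1571/10368, b=Δ1−h1·(2M1+M2)/6=185/576
seg 2: a=1, c=M2/2=199/288, d=(M3−M2)/(6·3)=-1669/10368, b=Δ2−h2·(2M2+M3)/6=433/1152
seg 3: a=4, c=M3/2=-97/128, d=(M4−M3)/(6·2)=-23/576, b=Δ3−h3·(2M3+M4)/6=101/576
seg 4: a=1, c=M4/2=-383/384, d=(M5−M4)/(6·1)=383/1152, b=Δ4−h4·(2M4+M5)/6=-1921/576
t_q=15/2 → seg 2, τ=3/2; S=1+433/1152·τ+199/288·τ²+-1669/10368·τ³=2637/1024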